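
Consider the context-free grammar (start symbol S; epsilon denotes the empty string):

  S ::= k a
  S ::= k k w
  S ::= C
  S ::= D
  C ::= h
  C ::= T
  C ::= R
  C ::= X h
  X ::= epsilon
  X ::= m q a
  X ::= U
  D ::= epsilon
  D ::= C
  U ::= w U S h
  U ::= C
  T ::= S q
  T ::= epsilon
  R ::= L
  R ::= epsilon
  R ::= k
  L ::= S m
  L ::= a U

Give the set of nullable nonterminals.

Directly nullable (have an epsilon-production): X, D, T, R.
S ::= C with every symbol nullable, so S is nullable.
U ::= C with every symbol nullable, so U is nullable.
C ::= T with every symbol nullable, so C is nullable.
No other nonterminal has a production whose RHS symbols are all nullable.

{ C, D, R, S, T, U, X }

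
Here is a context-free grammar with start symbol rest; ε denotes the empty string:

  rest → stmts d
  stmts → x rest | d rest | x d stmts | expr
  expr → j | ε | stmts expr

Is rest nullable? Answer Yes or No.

Nullable nonterminals: expr, stmts.
No production of rest has an RHS whose symbols are all nullable, so rest is not nullable.

No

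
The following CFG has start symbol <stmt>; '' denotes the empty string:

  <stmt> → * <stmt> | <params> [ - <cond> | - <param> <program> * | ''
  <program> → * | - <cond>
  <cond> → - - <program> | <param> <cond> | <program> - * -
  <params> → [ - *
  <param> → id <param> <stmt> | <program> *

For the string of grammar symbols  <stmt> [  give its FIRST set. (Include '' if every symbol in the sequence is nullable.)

{ *, -, [ }

Add FIRST(<stmt>)\{''} = { *, -, [ }; <stmt> is nullable, continue.
[ is a terminal; add {[} and stop.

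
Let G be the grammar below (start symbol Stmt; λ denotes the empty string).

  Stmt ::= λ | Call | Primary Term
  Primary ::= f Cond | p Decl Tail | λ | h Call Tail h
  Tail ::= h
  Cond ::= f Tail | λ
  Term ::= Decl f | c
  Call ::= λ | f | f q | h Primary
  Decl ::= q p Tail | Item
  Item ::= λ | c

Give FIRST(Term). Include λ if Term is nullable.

From Term ::= Decl f: Decl nullable, take FIRST(Decl) ∪ {f} = { c, f, q }.
Term ::= c contributes {c}.
Union: FIRST(Term) = { c, f, q }.

{ c, f, q }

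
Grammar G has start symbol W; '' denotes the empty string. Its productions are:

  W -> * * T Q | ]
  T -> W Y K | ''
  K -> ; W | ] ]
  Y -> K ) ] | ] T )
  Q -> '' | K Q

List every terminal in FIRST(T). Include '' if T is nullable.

From T -> W Y K: add FIRST(W) = { *, ] }.
T -> '' contributes ''.
Union: FIRST(T) = { *, ], '' }.

{ *, ], '' }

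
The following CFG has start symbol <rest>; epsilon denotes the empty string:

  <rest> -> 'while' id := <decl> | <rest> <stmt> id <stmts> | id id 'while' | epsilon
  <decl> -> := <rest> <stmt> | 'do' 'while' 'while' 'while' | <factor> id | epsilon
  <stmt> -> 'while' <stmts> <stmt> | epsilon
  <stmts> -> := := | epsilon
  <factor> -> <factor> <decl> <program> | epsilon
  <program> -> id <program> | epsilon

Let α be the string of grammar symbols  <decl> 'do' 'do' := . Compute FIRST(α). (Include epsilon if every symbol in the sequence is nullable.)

Add FIRST(<decl>)\{epsilon} = { 'do', :=, id }; <decl> is nullable, continue.
'do' is a terminal; add {'do'} and stop.

{ 'do', :=, id }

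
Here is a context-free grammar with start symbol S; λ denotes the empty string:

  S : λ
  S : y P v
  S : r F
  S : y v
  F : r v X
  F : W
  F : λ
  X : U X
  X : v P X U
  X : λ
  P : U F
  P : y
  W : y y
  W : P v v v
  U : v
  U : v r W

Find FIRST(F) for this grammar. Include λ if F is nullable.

{ r, v, y, λ }

F : r v X contributes {r}.
From F : W: add FIRST(W) = { v, y }.
F : λ contributes λ.
Union: FIRST(F) = { r, v, y, λ }.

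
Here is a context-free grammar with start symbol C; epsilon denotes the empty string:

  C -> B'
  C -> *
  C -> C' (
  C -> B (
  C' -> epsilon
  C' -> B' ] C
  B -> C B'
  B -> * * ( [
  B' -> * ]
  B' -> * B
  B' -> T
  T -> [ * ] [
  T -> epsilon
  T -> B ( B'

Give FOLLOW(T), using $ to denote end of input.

{ $, (, *, [, ] }

In B' -> T: T is at the end, add FOLLOW(B') = { $, (, *, [, ] }.
Union: FOLLOW(T) = { $, (, *, [, ] }.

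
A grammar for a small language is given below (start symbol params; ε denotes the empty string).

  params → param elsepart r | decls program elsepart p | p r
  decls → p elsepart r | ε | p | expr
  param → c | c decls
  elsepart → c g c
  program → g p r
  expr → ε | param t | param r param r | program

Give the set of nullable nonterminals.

Directly nullable (have an ε-production): decls, expr.
No other nonterminal has a production whose RHS symbols are all nullable.

{ decls, expr }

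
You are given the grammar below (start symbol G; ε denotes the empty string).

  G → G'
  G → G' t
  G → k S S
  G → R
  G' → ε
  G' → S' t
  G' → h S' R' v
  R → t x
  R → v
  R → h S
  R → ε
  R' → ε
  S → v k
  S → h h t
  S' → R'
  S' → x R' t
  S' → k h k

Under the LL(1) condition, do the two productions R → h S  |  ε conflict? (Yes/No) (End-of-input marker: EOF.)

FIRST(h S) = { h } and FIRST(ε) = { ε }.
The second is nullable but FOLLOW(R) = { EOF } is disjoint from FIRST of the first.

No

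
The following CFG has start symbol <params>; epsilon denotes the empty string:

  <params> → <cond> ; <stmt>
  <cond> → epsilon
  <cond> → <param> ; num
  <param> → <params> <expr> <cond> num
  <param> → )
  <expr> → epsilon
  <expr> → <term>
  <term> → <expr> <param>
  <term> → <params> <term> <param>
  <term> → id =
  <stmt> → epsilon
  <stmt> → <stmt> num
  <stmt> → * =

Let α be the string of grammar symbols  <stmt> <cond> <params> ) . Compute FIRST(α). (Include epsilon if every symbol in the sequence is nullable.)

Add FIRST(<stmt>)\{epsilon} = { *, num }; <stmt> is nullable, continue.
Add FIRST(<cond>)\{epsilon} = { ), ; }; <cond> is nullable, continue.
Add FIRST(<params>) = { ), ; }; <params> is not nullable, stop.

{ ), *, ;, num }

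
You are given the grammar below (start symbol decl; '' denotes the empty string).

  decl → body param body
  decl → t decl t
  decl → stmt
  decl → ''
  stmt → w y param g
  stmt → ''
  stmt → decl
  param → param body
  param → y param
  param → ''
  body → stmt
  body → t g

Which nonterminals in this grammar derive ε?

{ body, decl, param, stmt }

Directly nullable (have an ''-production): decl, stmt, param.
body → stmt with every symbol nullable, so body is nullable.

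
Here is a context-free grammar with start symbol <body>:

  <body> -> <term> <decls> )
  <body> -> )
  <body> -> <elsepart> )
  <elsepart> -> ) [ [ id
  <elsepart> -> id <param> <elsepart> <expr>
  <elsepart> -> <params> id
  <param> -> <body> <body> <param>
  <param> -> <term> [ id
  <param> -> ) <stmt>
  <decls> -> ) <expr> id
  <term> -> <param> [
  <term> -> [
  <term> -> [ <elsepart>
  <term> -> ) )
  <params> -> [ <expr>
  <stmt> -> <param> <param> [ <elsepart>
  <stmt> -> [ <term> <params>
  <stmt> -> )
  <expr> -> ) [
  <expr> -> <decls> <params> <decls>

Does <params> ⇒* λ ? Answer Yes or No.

No nonterminal in this grammar is nullable.
No production of <params> has an RHS whose symbols are all nullable, so <params> is not nullable.

No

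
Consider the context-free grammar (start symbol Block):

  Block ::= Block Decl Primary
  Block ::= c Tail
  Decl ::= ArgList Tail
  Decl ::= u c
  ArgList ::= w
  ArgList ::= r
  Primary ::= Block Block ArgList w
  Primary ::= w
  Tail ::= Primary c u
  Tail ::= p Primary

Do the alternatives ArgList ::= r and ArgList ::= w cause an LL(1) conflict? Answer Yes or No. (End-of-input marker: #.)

FIRST(r) = { r } and FIRST(w) = { w }.
The FIRST sets are disjoint and neither alternative is nullable — no conflict.

No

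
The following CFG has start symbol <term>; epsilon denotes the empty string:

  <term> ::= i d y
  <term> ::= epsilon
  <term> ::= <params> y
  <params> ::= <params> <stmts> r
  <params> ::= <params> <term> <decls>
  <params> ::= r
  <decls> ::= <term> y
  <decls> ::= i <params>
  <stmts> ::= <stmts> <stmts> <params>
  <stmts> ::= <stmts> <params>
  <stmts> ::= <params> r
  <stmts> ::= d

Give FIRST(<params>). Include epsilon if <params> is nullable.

From <params> ::= <params> <stmts> r: add FIRST(<params>) = { r }.
From <params> ::= <params> <term> <decls>: add FIRST(<params>) = { r }.
<params> ::= r contributes {r}.
Union: FIRST(<params>) = { r }.

{ r }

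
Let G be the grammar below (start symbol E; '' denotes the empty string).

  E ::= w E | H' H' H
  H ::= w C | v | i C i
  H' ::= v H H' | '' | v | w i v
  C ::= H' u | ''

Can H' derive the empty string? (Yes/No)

Yes

H' has an ''-production, so H' ⇒ ''.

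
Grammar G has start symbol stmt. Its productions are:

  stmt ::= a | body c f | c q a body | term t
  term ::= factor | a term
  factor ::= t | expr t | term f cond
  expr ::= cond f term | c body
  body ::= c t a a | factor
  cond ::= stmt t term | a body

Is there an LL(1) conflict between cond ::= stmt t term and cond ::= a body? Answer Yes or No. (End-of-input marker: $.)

FIRST(stmt t term) = { a, c, t } and FIRST(a body) = { a }.
Both contain a, so the two alternatives are not disjoint — LL(1) conflict.

Yes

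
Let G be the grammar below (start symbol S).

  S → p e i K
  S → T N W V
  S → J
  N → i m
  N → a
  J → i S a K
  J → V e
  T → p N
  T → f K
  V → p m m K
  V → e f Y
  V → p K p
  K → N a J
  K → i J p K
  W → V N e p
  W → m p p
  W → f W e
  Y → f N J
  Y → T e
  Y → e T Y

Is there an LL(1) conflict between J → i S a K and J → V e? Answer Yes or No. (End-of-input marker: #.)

No

FIRST(i S a K) = { i } and FIRST(V e) = { e, p }.
The FIRST sets are disjoint and neither alternative is nullable — no conflict.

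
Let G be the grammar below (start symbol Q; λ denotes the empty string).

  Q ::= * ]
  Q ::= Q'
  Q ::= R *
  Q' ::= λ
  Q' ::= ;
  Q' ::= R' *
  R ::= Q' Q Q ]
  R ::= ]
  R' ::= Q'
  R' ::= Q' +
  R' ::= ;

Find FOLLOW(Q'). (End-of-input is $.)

In Q ::= Q': Q' is at the end, add FOLLOW(Q) = { $, *, +, ;, ] }.
In R ::= Q' Q Q ]: add FIRST(Q Q ]) = { *, +, ;, ] }.
In R' ::= Q': Q' is at the end, add FOLLOW(R') = { * }.
In R' ::= Q' +: add FIRST(+) = { + }.
Union: FOLLOW(Q') = { $, *, +, ;, ] }.

{ $, *, +, ;, ] }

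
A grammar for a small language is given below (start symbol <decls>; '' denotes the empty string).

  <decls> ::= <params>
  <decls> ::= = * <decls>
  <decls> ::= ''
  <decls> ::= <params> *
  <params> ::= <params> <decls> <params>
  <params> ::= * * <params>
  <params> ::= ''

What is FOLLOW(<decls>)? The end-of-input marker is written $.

{ $, *, = }

<decls> is the start symbol, so $ ∈ FOLLOW(<decls>).
In <decls> ::= = * <decls>: <decls> is at the end, add FOLLOW(<decls>) = { $, *, = }.
In <params> ::= <params> <decls> <params>: add FIRST(<params>)\{''} = { *, = }.
  Since <params> is nullable, also add FOLLOW(<params>) = { $, *, = }.
Union: FOLLOW(<decls>) = { $, *, = }.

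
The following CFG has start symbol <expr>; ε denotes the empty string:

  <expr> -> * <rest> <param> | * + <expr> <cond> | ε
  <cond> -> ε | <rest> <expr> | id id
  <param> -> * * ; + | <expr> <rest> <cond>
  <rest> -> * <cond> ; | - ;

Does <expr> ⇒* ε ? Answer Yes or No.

<expr> has an ε-production, so <expr> ⇒ ε.

Yes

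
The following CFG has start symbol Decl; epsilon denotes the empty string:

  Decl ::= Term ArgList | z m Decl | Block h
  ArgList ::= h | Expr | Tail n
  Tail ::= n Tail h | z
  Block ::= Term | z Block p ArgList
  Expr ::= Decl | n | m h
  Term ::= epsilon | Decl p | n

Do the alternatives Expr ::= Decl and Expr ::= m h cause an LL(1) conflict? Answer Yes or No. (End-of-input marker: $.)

FIRST(Decl) = { h, m, n, z } and FIRST(m h) = { m }.
Both contain m, so the two alternatives are not disjoint — LL(1) conflict.

Yes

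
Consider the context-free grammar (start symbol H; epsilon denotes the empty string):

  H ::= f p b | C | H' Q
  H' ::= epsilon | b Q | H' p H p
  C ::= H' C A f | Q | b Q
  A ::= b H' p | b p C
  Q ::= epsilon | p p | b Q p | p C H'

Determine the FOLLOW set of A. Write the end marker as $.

{ f }

In C ::= H' C A f: add FIRST(f) = { f }.
Union: FOLLOW(A) = { f }.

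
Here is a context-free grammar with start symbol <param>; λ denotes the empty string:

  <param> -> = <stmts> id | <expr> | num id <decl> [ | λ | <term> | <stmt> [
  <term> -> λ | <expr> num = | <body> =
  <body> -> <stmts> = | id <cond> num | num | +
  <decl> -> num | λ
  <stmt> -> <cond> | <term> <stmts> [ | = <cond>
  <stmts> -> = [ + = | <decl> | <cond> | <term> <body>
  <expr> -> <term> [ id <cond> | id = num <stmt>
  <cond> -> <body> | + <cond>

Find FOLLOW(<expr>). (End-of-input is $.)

In <param> -> <expr>: <expr> is at the end, add FOLLOW(<param>) = { $ }.
In <term> -> <expr> num =: add FIRST(num =) = { num }.
Union: FOLLOW(<expr>) = { $, num }.

{ $, num }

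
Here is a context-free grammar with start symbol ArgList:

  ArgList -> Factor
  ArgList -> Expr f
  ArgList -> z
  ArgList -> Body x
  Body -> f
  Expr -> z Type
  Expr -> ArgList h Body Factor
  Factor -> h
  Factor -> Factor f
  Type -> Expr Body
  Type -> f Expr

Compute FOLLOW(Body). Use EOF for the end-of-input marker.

{ f, h, x }

In ArgList -> Body x: add FIRST(x) = { x }.
In Expr -> ArgList h Body Factor: add FIRST(Factor) = { h }.
In Type -> Expr Body: Body is at the end, add FOLLOW(Type) = { f }.
Union: FOLLOW(Body) = { f, h, x }.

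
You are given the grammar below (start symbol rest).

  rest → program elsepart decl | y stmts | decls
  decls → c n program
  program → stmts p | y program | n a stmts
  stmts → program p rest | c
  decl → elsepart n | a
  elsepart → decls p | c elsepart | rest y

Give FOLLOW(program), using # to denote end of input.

In rest → program elsepart decl: add FIRST(elsepart decl) = { c, n, y }.
In decls → c n program: program is at the end, add FOLLOW(decls) = { #, c, n, p, y }.
In program → y program: program is at the end, add FOLLOW(program) = { #, c, n, p, y }.
In stmts → program p rest: add FIRST(p rest) = { p }.
Union: FOLLOW(program) = { #, c, n, p, y }.

{ #, c, n, p, y }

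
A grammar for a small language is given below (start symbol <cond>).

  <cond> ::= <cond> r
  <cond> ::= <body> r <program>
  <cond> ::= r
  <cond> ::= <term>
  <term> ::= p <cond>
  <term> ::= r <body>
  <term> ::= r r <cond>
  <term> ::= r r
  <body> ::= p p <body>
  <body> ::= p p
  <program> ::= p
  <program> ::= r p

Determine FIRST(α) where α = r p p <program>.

{ r }

r is a terminal; add {r} and stop.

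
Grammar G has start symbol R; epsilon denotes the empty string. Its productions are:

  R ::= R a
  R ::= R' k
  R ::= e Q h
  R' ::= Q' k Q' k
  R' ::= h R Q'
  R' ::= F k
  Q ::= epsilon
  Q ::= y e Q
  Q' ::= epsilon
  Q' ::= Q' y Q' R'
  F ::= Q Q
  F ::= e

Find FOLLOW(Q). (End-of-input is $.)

{ h, k, y }

In R ::= e Q h: add FIRST(h) = { h }.
In Q ::= y e Q: Q is at the end, add FOLLOW(Q) = { h, k, y }.
In F ::= Q Q: add FIRST(Q)\{epsilon} = { y }.
  Since Q is nullable, also add FOLLOW(F) = { k }.
In F ::= Q Q: Q is at the end, add FOLLOW(F) = { k }.
Union: FOLLOW(Q) = { h, k, y }.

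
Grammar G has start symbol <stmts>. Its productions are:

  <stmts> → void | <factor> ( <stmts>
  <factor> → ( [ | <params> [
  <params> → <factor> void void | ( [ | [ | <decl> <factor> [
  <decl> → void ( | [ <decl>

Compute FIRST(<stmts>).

<stmts> → void contributes {void}.
From <stmts> → <factor> ( <stmts>: add FIRST(<factor>) = { (, [, void }.
Union: FIRST(<stmts>) = { (, [, void }.

{ (, [, void }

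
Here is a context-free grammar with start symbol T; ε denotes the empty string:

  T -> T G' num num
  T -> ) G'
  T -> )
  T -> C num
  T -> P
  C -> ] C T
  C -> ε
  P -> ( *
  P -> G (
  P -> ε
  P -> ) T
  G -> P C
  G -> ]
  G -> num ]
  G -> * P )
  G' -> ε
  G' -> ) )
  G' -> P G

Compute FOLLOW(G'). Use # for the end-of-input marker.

In T -> T G' num num: add FIRST(num num) = { num }.
In T -> ) G': G' is at the end, add FOLLOW(T) = { #, (, ), *, ], num }.
Union: FOLLOW(G') = { #, (, ), *, ], num }.

{ #, (, ), *, ], num }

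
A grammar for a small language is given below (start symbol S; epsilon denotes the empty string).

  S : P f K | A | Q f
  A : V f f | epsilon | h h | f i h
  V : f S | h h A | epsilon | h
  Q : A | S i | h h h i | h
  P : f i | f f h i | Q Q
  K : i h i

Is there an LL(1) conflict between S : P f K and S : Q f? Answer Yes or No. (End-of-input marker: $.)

Yes

FIRST(P f K) = { f, h, i } and FIRST(Q f) = { f, h, i }.
Both contain f, so the two alternatives are not disjoint — LL(1) conflict.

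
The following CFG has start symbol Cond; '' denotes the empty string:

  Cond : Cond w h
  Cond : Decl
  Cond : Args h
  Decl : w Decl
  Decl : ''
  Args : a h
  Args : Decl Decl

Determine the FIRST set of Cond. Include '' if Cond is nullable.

From Cond : Cond w h: Cond nullable, take FIRST(Cond) ∪ {w} = { a, h, w }.
From Cond : Decl: add FIRST(Decl) = { w, '' } (including '' since Decl is nullable).
From Cond : Args h: Args nullable, take FIRST(Args) ∪ {h} = { a, h, w }.
Union: FIRST(Cond) = { a, h, w, '' }.

{ a, h, w, '' }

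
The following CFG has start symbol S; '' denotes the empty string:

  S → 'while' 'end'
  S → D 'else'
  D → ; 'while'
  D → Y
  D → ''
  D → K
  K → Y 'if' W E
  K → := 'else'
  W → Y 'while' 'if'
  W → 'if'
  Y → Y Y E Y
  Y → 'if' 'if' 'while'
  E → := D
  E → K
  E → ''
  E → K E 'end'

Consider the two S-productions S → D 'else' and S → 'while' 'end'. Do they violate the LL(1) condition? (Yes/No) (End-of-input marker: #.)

No

FIRST(D 'else') = { 'else', 'if', :=, ; } and FIRST('while' 'end') = { 'while' }.
The FIRST sets are disjoint and neither alternative is nullable — no conflict.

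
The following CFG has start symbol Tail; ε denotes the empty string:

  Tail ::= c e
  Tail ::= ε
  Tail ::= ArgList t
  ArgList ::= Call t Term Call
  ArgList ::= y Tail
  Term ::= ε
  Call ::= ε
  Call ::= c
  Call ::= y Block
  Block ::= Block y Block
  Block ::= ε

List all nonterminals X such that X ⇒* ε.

Directly nullable (have an ε-production): Tail, Term, Call, Block.
No other nonterminal has a production whose RHS symbols are all nullable.

{ Block, Call, Tail, Term }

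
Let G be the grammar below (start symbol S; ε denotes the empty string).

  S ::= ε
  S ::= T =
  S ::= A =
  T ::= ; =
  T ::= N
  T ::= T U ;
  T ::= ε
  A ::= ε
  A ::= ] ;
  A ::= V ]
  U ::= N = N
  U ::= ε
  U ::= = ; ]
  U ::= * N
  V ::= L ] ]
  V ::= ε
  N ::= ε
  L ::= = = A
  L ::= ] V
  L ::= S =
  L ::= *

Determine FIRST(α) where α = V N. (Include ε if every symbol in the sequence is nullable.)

{ *, ;, =, ], ε }

Add FIRST(V)\{ε} = { *, ;, =, ] }; V is nullable, continue.
Add FIRST(N)\{ε} = {  }; N is nullable, continue.
Every symbol is nullable, so include ε.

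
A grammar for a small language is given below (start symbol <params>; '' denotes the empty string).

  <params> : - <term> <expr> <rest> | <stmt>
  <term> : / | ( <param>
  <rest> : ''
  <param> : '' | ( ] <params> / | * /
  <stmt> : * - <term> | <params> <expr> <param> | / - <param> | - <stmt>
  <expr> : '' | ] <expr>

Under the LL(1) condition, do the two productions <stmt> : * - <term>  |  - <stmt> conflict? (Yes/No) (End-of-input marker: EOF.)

No

FIRST(* - <term>) = { * } and FIRST(- <stmt>) = { - }.
The FIRST sets are disjoint and neither alternative is nullable — no conflict.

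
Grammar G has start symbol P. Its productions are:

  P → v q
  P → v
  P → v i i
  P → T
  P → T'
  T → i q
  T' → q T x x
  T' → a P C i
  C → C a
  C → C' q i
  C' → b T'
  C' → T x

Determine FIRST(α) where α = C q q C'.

Add FIRST(C) = { b, i }; C is not nullable, stop.

{ b, i }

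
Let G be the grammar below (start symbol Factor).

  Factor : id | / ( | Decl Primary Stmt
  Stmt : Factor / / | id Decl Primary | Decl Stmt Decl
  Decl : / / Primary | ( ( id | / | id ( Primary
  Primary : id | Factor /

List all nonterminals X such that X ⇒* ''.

No nonterminal has an empty production or an RHS whose symbols are all nullable.

{ } (none)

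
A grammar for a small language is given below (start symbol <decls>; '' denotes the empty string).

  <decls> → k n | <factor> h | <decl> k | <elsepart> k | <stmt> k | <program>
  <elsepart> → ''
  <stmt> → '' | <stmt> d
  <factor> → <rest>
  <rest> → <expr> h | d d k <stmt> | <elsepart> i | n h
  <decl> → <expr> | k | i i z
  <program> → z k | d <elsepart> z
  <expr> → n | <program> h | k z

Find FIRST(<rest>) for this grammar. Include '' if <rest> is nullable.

From <rest> → <expr> h: add FIRST(<expr>) = { d, k, n, z }.
<rest> → d d k <stmt> contributes {d}.
From <rest> → <elsepart> i: <elsepart> nullable, take FIRST(<elsepart>) ∪ {i} = { i }.
<rest> → n h contributes {n}.
Union: FIRST(<rest>) = { d, i, k, n, z }.

{ d, i, k, n, z }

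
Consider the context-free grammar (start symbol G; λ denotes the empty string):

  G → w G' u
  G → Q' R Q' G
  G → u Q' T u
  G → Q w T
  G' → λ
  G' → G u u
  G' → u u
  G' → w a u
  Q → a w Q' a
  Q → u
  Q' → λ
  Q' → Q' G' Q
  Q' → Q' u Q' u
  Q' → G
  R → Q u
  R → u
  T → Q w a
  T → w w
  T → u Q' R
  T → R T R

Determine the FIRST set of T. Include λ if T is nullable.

{ a, u, w }

From T → Q w a: add FIRST(Q) = { a, u }.
T → w w contributes {w}.
T → u Q' R contributes {u}.
From T → R T R: add FIRST(R) = { a, u }.
Union: FIRST(T) = { a, u, w }.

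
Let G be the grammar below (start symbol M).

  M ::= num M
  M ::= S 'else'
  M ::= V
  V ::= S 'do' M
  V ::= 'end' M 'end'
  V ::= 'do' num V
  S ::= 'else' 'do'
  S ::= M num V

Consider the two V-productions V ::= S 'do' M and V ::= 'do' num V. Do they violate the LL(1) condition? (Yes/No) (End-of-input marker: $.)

Yes

FIRST(S 'do' M) = { 'do', 'else', 'end', num } and FIRST('do' num V) = { 'do' }.
Both contain 'do', so the two alternatives are not disjoint — LL(1) conflict.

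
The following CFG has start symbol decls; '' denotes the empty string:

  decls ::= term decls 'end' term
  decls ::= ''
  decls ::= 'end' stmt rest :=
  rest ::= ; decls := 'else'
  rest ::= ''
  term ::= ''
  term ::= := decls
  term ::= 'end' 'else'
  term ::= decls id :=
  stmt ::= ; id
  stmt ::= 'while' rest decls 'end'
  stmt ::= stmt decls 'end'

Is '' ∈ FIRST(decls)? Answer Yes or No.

Yes

decls has an ''-production, so decls ⇒ ''.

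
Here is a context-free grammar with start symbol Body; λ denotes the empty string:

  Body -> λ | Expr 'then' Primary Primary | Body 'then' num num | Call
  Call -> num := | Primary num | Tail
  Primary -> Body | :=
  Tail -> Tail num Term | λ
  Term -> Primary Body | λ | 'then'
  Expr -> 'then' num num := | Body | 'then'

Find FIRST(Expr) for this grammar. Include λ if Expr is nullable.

Expr -> 'then' num num := contributes {'then'}.
From Expr -> Body: add FIRST(Body) = { 'then', :=, num, λ } (including λ since Body is nullable).
Expr -> 'then' contributes {'then'}.
Union: FIRST(Expr) = { 'then', :=, num, λ }.

{ 'then', :=, num, λ }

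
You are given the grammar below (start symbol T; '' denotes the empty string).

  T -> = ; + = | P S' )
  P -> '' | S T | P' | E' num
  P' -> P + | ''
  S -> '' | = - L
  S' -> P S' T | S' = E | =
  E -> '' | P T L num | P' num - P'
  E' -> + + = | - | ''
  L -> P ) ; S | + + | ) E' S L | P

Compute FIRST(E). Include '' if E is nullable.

E -> '' contributes ''.
From E -> P T L num: P nullable, take FIRST(P) ∪ FIRST(T) = { +, -, =, num }.
From E -> P' num - P': P' nullable, take FIRST(P') ∪ {num} = { +, -, =, num }.
Union: FIRST(E) = { +, -, =, num, '' }.

{ +, -, =, num, '' }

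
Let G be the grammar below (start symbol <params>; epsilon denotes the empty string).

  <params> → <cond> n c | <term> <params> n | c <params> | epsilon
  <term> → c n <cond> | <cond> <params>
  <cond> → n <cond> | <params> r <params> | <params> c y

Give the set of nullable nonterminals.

{ <params> }

Directly nullable (have an epsilon-production): <params>.
No other nonterminal has a production whose RHS symbols are all nullable.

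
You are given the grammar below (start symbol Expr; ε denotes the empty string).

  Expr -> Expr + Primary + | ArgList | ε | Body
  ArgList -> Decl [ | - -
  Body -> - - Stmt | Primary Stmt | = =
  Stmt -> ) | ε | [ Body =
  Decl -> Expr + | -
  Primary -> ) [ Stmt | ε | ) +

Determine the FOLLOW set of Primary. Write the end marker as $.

{ $, ), +, =, [ }

In Expr -> Expr + Primary +: add FIRST(+) = { + }.
In Body -> Primary Stmt: add FIRST(Stmt)\{ε} = { ), [ }.
  Since Stmt is nullable, also add FOLLOW(Body) = { $, +, = }.
Union: FOLLOW(Primary) = { $, ), +, =, [ }.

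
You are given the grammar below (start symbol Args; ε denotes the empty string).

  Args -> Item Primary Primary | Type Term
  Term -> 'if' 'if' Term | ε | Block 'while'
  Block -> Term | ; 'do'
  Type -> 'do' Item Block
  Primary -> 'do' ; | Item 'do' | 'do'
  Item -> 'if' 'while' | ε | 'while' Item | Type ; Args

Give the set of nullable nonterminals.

{ Block, Item, Term }

Directly nullable (have an ε-production): Term, Item.
Block -> Term with every symbol nullable, so Block is nullable.
No other nonterminal has a production whose RHS symbols are all nullable.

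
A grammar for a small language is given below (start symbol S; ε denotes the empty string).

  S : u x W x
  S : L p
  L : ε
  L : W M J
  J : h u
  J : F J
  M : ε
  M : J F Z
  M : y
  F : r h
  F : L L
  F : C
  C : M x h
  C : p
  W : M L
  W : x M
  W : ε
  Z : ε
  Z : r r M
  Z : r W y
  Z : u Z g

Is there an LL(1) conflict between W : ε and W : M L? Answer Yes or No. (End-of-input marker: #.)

FIRST(ε) = { ε } and FIRST(M L) = { h, p, r, x, y, ε }.
Both alternatives are nullable, violating the LL(1) condition.

Yes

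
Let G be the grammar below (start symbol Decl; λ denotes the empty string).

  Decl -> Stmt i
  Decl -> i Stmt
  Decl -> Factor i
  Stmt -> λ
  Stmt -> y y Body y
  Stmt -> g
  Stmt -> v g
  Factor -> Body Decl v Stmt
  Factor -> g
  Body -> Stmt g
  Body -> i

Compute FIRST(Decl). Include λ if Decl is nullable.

From Decl -> Stmt i: Stmt nullable, take FIRST(Stmt) ∪ {i} = { g, i, v, y }.
Decl -> i Stmt contributes {i}.
From Decl -> Factor i: add FIRST(Factor) = { g, i, v, y }.
Union: FIRST(Decl) = { g, i, v, y }.

{ g, i, v, y }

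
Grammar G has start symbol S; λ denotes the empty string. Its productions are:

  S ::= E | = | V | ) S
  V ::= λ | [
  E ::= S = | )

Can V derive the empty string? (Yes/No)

Yes

V has an λ-production, so V ⇒ λ.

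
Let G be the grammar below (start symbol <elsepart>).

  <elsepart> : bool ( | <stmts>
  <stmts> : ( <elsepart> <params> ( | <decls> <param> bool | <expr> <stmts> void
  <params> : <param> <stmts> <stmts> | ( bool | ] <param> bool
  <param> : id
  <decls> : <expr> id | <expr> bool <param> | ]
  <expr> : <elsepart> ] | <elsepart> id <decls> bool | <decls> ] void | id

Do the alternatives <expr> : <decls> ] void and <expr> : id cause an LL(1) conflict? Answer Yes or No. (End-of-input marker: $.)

Yes

FIRST(<decls> ] void) = { (, ], bool, id } and FIRST(id) = { id }.
Both contain id, so the two alternatives are not disjoint — LL(1) conflict.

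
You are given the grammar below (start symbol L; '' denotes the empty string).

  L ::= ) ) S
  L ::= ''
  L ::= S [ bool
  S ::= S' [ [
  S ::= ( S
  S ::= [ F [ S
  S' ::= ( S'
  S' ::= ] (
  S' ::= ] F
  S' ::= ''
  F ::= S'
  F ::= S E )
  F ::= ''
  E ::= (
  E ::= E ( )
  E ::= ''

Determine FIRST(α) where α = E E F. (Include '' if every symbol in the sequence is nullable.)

Add FIRST(E)\{''} = { ( }; E is nullable, continue.
Add FIRST(E)\{''} = { ( }; E is nullable, continue.
Add FIRST(F)\{''} = { (, [, ] }; F is nullable, continue.
Every symbol is nullable, so include ''.

{ (, [, ], '' }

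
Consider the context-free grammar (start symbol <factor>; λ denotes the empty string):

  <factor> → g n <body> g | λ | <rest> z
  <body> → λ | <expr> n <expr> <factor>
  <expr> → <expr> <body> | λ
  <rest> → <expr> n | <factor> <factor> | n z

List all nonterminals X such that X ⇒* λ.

Directly nullable (have an λ-production): <factor>, <body>, <expr>.
<rest> → <factor> <factor> with every symbol nullable, so <rest> is nullable.

{ <body>, <expr>, <factor>, <rest> }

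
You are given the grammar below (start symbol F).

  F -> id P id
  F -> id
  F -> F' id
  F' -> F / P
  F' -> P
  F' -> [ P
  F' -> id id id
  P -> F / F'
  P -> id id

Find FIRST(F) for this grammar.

F -> id P id contributes {id}.
F -> id contributes {id}.
From F -> F' id: add FIRST(F') = { [, id }.
Union: FIRST(F) = { [, id }.

{ [, id }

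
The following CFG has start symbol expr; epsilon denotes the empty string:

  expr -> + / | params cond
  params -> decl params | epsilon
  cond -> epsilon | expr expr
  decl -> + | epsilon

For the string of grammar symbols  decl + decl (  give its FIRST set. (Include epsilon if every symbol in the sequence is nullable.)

{ + }

Add FIRST(decl)\{epsilon} = { + }; decl is nullable, continue.
+ is a terminal; add {+} and stop.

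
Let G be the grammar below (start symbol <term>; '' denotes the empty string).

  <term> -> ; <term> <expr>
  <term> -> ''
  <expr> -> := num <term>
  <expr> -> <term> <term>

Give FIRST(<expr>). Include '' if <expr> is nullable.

<expr> -> := num <term> contributes {:=}.
From <expr> -> <term> <term>: <term>, <term> nullable, take FIRST(<term>) ∪ FIRST(<term>) = { ; }; also '' since the whole RHS is nullable.
Union: FIRST(<expr>) = { :=, ;, '' }.

{ :=, ;, '' }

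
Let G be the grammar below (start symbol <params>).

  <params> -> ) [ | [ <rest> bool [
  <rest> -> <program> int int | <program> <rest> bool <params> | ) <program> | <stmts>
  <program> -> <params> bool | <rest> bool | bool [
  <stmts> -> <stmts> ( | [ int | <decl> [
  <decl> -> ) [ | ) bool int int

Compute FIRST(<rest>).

From <rest> -> <program> int int: add FIRST(<program>) = { ), [, bool }.
From <rest> -> <program> <rest> bool <params>: add FIRST(<program>) = { ), [, bool }.
<rest> -> ) <program> contributes {)}.
From <rest> -> <stmts>: add FIRST(<stmts>) = { ), [ }.
Union: FIRST(<rest>) = { ), [, bool }.

{ ), [, bool }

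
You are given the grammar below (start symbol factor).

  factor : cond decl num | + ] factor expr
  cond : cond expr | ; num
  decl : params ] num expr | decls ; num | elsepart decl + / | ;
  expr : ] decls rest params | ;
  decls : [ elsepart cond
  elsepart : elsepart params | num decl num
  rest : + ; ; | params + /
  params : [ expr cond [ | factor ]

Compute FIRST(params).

{ +, ;, [ }

params : [ expr cond [ contributes {[}.
From params : factor ]: add FIRST(factor) = { +, ; }.
Union: FIRST(params) = { +, ;, [ }.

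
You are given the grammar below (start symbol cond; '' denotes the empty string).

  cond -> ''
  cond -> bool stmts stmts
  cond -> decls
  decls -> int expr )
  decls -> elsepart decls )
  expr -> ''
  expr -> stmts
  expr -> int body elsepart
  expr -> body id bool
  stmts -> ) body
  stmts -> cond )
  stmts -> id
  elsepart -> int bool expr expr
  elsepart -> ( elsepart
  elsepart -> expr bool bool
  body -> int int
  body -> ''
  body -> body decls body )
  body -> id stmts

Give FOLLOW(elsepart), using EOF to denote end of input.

In decls -> elsepart decls ): add FIRST(decls )) = { (, ), bool, id, int }.
In expr -> int body elsepart: elsepart is at the end, add FOLLOW(expr) = { (, ), bool, id, int }.
In elsepart -> ( elsepart: elsepart is at the end, add FOLLOW(elsepart) = { (, ), bool, id, int }.
Union: FOLLOW(elsepart) = { (, ), bool, id, int }.

{ (, ), bool, id, int }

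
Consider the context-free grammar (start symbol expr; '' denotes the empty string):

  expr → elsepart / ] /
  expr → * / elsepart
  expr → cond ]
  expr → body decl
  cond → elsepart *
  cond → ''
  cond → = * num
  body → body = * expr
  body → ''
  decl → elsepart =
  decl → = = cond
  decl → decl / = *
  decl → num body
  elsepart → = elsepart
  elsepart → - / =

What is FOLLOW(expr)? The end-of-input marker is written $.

{ $, -, /, =, num }

expr is the start symbol, so $ ∈ FOLLOW(expr).
In body → body = * expr: expr is at the end, add FOLLOW(body) = { $, -, /, =, num }.
Union: FOLLOW(expr) = { $, -, /, =, num }.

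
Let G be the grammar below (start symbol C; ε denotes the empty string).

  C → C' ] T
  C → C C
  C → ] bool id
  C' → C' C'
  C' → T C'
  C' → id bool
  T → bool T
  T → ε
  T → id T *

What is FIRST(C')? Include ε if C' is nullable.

{ bool, id }

From C' → C' C': add FIRST(C') = { bool, id }.
From C' → T C': T nullable, take FIRST(T) ∪ FIRST(C') = { bool, id }.
C' → id bool contributes {id}.
Union: FIRST(C') = { bool, id }.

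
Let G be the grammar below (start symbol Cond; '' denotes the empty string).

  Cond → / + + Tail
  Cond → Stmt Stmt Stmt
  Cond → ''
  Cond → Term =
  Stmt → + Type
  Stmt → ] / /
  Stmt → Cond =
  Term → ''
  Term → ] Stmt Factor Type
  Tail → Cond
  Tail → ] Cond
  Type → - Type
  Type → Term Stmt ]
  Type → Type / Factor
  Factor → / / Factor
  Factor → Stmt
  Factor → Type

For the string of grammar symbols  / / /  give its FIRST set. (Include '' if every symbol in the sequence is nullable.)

{ / }

/ is a terminal; add {/} and stop.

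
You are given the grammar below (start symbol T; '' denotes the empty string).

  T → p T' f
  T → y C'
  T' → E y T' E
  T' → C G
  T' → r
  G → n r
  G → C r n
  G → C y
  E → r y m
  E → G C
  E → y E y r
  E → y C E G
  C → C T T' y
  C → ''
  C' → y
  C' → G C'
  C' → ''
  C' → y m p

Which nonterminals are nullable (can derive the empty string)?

{ C, C' }

Directly nullable (have an ''-production): C, C'.
No other nonterminal has a production whose RHS symbols are all nullable.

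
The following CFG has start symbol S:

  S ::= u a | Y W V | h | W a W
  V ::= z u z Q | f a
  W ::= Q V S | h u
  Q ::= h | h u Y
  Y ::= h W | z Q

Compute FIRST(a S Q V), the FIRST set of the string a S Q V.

a is a terminal; add {a} and stop.

{ a }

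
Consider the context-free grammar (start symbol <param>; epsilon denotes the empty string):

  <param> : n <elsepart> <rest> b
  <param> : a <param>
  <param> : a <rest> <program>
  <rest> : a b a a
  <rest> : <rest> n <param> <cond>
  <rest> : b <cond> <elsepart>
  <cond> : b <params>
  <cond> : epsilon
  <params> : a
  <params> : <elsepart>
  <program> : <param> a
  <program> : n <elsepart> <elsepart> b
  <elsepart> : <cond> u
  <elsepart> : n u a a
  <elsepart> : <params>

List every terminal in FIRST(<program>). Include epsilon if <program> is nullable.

From <program> : <param> a: add FIRST(<param>) = { a, n }.
<program> : n <elsepart> <elsepart> b contributes {n}.
Union: FIRST(<program>) = { a, n }.

{ a, n }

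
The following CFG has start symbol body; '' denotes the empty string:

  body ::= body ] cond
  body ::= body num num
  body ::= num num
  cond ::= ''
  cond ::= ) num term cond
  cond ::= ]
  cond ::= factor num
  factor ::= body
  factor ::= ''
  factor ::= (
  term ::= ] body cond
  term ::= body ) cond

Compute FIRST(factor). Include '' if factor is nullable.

From factor ::= body: add FIRST(body) = { num }.
factor ::= '' contributes ''.
factor ::= ( contributes {(}.
Union: FIRST(factor) = { (, num, '' }.

{ (, num, '' }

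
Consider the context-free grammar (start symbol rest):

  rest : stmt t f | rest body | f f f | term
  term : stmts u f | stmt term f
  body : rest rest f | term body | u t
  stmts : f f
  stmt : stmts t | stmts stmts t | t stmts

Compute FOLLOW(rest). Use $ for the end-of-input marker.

{ $, f, t, u }

rest is the start symbol, so $ ∈ FOLLOW(rest).
In rest : rest body: add FIRST(body) = { f, t, u }.
In body : rest rest f: add FIRST(rest f) = { f, t }.
In body : rest rest f: add FIRST(f) = { f }.
Union: FOLLOW(rest) = { $, f, t, u }.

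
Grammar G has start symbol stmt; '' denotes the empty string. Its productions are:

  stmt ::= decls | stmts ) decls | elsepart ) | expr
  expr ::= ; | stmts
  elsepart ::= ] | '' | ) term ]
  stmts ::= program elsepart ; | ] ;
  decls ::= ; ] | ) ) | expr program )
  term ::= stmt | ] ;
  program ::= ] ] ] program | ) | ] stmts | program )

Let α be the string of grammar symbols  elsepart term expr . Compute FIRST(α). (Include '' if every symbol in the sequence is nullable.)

{ ), ;, ] }

Add FIRST(elsepart)\{''} = { ), ] }; elsepart is nullable, continue.
Add FIRST(term) = { ), ;, ] }; term is not nullable, stop.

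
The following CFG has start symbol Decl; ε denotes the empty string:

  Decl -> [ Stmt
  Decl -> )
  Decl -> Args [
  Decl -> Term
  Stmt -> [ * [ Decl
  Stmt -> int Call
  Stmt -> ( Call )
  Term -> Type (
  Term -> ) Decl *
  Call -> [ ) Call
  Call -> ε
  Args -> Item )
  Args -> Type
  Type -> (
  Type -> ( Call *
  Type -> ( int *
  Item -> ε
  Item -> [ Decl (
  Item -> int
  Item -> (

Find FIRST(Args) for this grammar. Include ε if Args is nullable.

{ (, ), [, int }

From Args -> Item ): Item nullable, take FIRST(Item) ∪ {)} = { (, ), [, int }.
From Args -> Type: add FIRST(Type) = { ( }.
Union: FIRST(Args) = { (, ), [, int }.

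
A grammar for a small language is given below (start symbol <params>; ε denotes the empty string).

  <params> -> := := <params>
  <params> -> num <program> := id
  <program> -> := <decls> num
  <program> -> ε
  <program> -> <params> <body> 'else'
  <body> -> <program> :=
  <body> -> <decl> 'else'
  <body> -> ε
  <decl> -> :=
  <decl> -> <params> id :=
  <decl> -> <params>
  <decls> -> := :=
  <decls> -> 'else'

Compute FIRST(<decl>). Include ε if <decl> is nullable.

<decl> -> := contributes {:=}.
From <decl> -> <params> id :=: add FIRST(<params>) = { :=, num }.
From <decl> -> <params>: add FIRST(<params>) = { :=, num }.
Union: FIRST(<decl>) = { :=, num }.

{ :=, num }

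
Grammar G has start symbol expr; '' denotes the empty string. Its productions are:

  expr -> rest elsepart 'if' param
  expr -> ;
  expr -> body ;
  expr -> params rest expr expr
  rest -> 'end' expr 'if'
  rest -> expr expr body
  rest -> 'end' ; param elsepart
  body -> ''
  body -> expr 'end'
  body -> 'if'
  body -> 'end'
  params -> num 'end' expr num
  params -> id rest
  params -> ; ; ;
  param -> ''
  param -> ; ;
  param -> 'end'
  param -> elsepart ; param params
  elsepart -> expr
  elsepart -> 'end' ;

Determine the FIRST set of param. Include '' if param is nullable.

{ 'end', 'if', ;, id, num, '' }

param -> '' contributes ''.
param -> ; ; contributes {;}.
param -> 'end' contributes {'end'}.
From param -> elsepart ; param params: add FIRST(elsepart) = { 'end', 'if', ;, id, num }.
Union: FIRST(param) = { 'end', 'if', ;, id, num, '' }.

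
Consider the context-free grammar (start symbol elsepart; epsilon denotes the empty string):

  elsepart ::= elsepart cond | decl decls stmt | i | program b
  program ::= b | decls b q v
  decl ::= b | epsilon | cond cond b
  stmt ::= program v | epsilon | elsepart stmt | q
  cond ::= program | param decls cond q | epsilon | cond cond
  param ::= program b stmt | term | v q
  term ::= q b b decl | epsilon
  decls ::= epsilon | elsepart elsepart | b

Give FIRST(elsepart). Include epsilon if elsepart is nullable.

From elsepart ::= elsepart cond: elsepart, cond nullable, take FIRST(elsepart) ∪ FIRST(cond) = { b, i, q, v }; also epsilon since the whole RHS is nullable.
From elsepart ::= decl decls stmt: decl, decls, stmt nullable, take FIRST(decl) ∪ FIRST(decls) ∪ FIRST(stmt) = { b, i, q, v }; also epsilon since the whole RHS is nullable.
elsepart ::= i contributes {i}.
From elsepart ::= program b: add FIRST(program) = { b, i, q, v }.
Union: FIRST(elsepart) = { b, i, q, v, epsilon }.

{ b, i, q, v, epsilon }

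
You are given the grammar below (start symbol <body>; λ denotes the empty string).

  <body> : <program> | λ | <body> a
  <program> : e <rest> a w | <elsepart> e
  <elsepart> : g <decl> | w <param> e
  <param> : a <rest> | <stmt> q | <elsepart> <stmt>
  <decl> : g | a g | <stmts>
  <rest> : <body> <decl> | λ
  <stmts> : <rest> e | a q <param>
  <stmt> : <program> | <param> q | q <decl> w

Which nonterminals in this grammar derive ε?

Directly nullable (have an λ-production): <body>, <rest>.
No other nonterminal has a production whose RHS symbols are all nullable.

{ <body>, <rest> }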